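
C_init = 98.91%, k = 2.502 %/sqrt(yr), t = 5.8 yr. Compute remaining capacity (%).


sqrt(t) = sqrt(5.8) = 2.4083
C_final = 98.91 - 2.502 * 2.4083 = 92.88%

92.88%


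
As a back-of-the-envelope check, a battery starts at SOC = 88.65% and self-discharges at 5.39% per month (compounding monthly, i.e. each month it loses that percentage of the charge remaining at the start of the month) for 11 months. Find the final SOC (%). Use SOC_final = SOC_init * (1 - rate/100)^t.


Monthly retention factor = 1 - 5.39/100 = 0.9461
Over 11 months: factor^11 = 0.54364
SOC_final = 88.65 * 0.54364 = 48.19%

48.19%


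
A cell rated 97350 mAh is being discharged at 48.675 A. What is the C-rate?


Convert: capacity = 97350 mAh = 97.35 Ah
Rearranging: C_rate = 48.675 / 97.35 = 0.5C

0.5C


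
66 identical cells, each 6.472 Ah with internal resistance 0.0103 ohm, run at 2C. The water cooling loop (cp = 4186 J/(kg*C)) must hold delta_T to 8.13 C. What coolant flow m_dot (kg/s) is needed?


Step 1: I = 2 * 6.472 = 12.944 A
Step 2: Q_cell = I^2 * R = 12.944^2 * 0.0103 = 1.7257 W
Step 3: Q_total = 66 * 1.7257 = 113.9 W
Step 4: m_dot = Q_total / (cp * dT) = 113.9 / (4186 * 8.13) = 0.003347 kg/s

0.003347 kg/s


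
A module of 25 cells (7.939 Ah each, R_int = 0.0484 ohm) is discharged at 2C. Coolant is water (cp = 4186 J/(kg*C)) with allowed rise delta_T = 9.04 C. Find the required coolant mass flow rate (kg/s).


Step 1: I = 2 * 7.939 = 15.878 A
Step 2: Q_cell = I^2 * R = 15.878^2 * 0.0484 = 12.202 W
Step 3: Q_total = 25 * 12.202 = 305.05 W
Step 4: m_dot = Q_total / (cp * dT) = 305.05 / (4186 * 9.04) = 0.008061 kg/s

0.008061 kg/s


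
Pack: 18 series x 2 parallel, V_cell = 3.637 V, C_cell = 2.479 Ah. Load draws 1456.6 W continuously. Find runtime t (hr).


Step 1: E_pack = Ns * V_cell * Np * C_cell = 18 * 3.637 * 2 * 2.479 = 324.58 Wh
Step 2: t = E_pack / P = 324.58 / 1456.6 = 0.2228 hr

0.2228 hr


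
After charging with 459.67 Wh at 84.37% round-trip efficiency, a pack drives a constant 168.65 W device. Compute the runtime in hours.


Step 1: E_discharge = eta/100 * E_charge = 84.37/100 * 459.67 = 387.82 Wh
Step 2: t = E_discharge / P = 387.82 / 168.65 = 2.300 hr

2.300 hr


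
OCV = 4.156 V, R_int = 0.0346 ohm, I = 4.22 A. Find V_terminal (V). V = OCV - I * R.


IR drop = 4.22 * 0.0346 = 0.14601 V
V = 4.156 - 0.14601 = 4.010 V

4.010 V


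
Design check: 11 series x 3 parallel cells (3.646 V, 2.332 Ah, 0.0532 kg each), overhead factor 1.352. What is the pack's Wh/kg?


Step 1: V_pack = 11 * 3.646 = 40.106 V
Step 2: C_pack = 3 * 2.332 = 6.996 Ah
Step 3: E_pack = V_pack * C_pack = 40.106 * 6.996 = 280.58 Wh
Step 4: m_pack = 11 * 3 * 0.0532 * 1.352 = 2.3736 kg
Step 5: ED = E_pack / m_pack = 280.58 / 2.3736 = 118.2 Wh/kg

118.2 Wh/kg


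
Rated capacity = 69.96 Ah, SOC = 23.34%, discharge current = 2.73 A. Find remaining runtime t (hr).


Step 1: remaining = SOC/100 * C_total = 23.34/100 * 69.96 = 16.329 Ah
Step 2: t = remaining / I = 16.329 / 2.73 = 5.981 hr

5.981 hr


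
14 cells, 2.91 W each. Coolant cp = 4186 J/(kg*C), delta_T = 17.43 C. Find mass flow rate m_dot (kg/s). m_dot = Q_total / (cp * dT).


Q_total = 14 * 2.91 = 40.74 W
m_dot = Q_total / (cp * dT) = 40.74 / (4186 * 17.43) = 5.584e-04 kg/s

5.584e-04 kg/s


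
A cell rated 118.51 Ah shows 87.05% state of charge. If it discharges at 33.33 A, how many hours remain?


Step 1: remaining = SOC/100 * C_total = 87.05/100 * 118.51 = 103.16 Ah
Step 2: t = remaining / I = 103.16 / 33.33 = 3.095 hr

3.095 hr


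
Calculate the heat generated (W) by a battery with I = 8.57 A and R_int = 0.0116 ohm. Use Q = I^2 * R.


Q = I^2 * R = 8.57^2 * 0.0116 = 0.8520 W

0.8520 W


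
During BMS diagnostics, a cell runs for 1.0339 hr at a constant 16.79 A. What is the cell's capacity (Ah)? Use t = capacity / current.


C = I * t = 16.79 * 1.0339 = 17.36 Ah

17.36 Ah


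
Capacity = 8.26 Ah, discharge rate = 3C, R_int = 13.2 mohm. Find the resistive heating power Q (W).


Convert: R = 13.2 mohm = 0.0132 ohm
Step 1: I = C_rate * capacity = 3 * 8.26 = 24.78 A
Step 2: Q = I^2 * R = 24.78^2 * 0.0132 = 614.05 * 0.0132 = 8.105 W

8.105 W


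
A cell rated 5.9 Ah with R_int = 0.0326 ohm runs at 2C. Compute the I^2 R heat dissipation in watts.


Step 1: I = C_rate * capacity = 2 * 5.9 = 11.8 A
Step 2: Q = I^2 * R = 11.8^2 * 0.0326 = 139.24 * 0.0326 = 4.539 W

4.539 W


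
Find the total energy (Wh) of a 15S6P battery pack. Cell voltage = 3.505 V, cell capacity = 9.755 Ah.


E = Ns * Vcell * Np * Ccell = 15 * 3.505 * 6 * 9.755 = 3077 Wh

3077 Wh


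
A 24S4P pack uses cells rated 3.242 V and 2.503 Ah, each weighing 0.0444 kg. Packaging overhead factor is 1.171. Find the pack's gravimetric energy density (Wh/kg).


Step 1: V_pack = 24 * 3.242 = 77.808 V
Step 2: C_pack = 4 * 2.503 = 10.012 Ah
Step 3: E_pack = V_pack * C_pack = 77.808 * 10.012 = 779.01 Wh
Step 4: m_pack = 24 * 4 * 0.0444 * 1.171 = 4.9913 kg
Step 5: ED = E_pack / m_pack = 779.01 / 4.9913 = 156.1 Wh/kg

156.1 Wh/kg


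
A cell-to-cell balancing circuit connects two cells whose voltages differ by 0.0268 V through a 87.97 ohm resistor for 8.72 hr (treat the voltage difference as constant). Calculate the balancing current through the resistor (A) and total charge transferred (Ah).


I_bal = dV / R = 0.0268 / 87.97 = 3.0465e-04 A
Q = I_bal * t = 3.0465e-04 * 8.72 = 0.002657 Ah

I=3.0465e-04 A, Q=0.002657 Ah


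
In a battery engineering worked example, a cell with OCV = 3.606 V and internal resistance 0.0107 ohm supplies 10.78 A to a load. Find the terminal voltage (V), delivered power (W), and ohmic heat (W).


Step 1: V_terminal = OCV - I*R = 3.606 - 10.78 * 0.0107 = 3.4907 V
Step 2: P_out = V_terminal * I = 3.4907 * 10.78 = 37.63 W
Step 3: Q = I^2 * R = 10.78^2 * 0.0107 = 1.243 W

V=3.4907 V, P=37.63 W, Q=1.243 W


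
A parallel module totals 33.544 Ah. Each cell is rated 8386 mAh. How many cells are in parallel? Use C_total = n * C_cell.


Convert: C_cell = 8386 mAh = 8.386 Ah
n = C_total / C_cell = 33.544 / 8.386 = 4

4


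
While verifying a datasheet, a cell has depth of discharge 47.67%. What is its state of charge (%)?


SOC = 100 - DOD = 100 - 47.67 = 52.33%

52.33%


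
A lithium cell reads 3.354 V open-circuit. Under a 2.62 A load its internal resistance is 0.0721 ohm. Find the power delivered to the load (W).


Step 1: V_terminal = OCV - I*R = 3.354 - 2.62 * 0.0721 = 3.1651 V
Step 2: P_out = V_terminal * I = 3.1651 * 2.62 = 8.293 W

8.293 W


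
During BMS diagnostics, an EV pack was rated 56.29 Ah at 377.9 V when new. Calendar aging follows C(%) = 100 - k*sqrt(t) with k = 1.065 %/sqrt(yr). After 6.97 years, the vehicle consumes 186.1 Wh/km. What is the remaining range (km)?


Step 1: capacity retention = 100 - 1.065 * sqrt(6.97) = 100 - 1.065 * 2.6401 = 97.188%
Step 2: C_now = 56.29 * 97.188/100 = 54.707 Ah
Step 3: E_pack = V * C_now = 377.9 * 54.707 = 20674 Wh
Step 4: range = E_pack / consumption = 20674 / 186.1 = 111.1 km

111.1 km


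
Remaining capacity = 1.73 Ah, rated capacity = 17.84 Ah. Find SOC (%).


SOC% = 1.73 / 17.84 * 100 = 9.697%

9.697%


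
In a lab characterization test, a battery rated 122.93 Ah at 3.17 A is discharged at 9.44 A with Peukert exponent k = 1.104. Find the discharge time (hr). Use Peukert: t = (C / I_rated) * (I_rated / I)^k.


Step 1: t_rated = C / I_rated = 122.93 / 3.17 = 38.779 hr
Step 2: ratio = 3.17 / 9.44 = 0.33581
Step 3: ratio^k = 0.33581^1.104 = 0.29978
Step 4: t = t_rated * ratio^k = 38.779 * 0.29978 = 11.63 hr

11.63 hr


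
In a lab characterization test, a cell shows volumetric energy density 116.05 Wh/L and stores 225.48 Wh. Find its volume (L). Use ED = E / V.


V = E / ED = 225.48 / 116.05 = 1.943 L

1.943 L


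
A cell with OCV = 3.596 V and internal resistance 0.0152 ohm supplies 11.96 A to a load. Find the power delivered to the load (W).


Step 1: V_terminal = OCV - I*R = 3.596 - 11.96 * 0.0152 = 3.4142 V
Step 2: P_out = V_terminal * I = 3.4142 * 11.96 = 40.83 W

40.83 W


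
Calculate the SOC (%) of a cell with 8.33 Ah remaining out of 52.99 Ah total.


SOC% = 8.33 / 52.99 * 100 = 15.72%

15.72%


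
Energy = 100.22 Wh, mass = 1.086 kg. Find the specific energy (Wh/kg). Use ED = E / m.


ED = E / m = 100.22 / 1.086 = 92.28 Wh/kg

92.28 Wh/kg


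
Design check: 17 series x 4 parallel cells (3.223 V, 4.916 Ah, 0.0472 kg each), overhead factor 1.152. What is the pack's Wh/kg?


Step 1: V_pack = 17 * 3.223 = 54.791 V
Step 2: C_pack = 4 * 4.916 = 19.664 Ah
Step 3: E_pack = V_pack * C_pack = 54.791 * 19.664 = 1077.4 Wh
Step 4: m_pack = 17 * 4 * 0.0472 * 1.152 = 3.6975 kg
Step 5: ED = E_pack / m_pack = 1077.4 / 3.6975 = 291.4 Wh/kg

291.4 Wh/kg


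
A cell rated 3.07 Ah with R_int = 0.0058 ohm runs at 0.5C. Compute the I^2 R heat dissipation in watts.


Step 1: I = C_rate * capacity = 0.5 * 3.07 = 1.535 A
Step 2: Q = I^2 * R = 1.535^2 * 0.0058 = 2.3562 * 0.0058 = 0.01367 W

0.01367 W


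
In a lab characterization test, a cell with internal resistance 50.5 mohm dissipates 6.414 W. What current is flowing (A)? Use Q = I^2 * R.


Convert: R = 50.5 mohm = 0.0505 ohm
I = sqrt(Q / R) = sqrt(6.414 / 0.0505) = sqrt(127.01) = 11.27 A

11.27 A


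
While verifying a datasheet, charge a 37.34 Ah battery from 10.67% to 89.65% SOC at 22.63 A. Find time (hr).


Step 1: dSOC = 89.65% - 10.67% = 78.98%
Step 2: delta_Ah = 37.34 * 78.98 / 100 = 29.491 Ah
Step 3: t = 29.491 / 22.63 = 1.303 hr

1.303 hr


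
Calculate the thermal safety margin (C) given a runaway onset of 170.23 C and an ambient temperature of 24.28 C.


Safety margin = 170.23 C - 24.28 C = 145.95 C

145.95 C


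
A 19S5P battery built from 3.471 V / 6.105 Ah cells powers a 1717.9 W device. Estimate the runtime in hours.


Step 1: E_pack = Ns * V_cell * Np * C_cell = 19 * 3.471 * 5 * 6.105 = 2013.1 Wh
Step 2: t = E_pack / P = 2013.1 / 1717.9 = 1.172 hr

1.172 hr


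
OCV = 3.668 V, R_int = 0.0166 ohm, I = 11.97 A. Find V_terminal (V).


IR drop = 11.97 * 0.0166 = 0.1987 V
V = 3.668 - 0.1987 = 3.469 V

3.469 V


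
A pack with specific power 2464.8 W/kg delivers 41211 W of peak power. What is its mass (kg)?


m = P / SP = 41211 / 2464.8 = 16.72 kg

16.72 kg


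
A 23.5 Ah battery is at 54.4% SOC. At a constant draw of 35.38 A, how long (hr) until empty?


Step 1: remaining = SOC/100 * C_total = 54.4/100 * 23.5 = 12.784 Ah
Step 2: t = remaining / I = 12.784 / 35.38 = 0.3613 hr

0.3613 hr


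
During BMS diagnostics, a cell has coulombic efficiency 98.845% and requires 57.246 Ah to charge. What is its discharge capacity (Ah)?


Q_dis = eta/100 * Q_chg = 98.845/100 * 57.246 = 56.58 Ah

56.58 Ah


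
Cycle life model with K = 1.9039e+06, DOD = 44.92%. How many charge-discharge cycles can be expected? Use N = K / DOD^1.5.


DOD^1.5 = 301.06
N = K / DOD^1.5 = 1.9039e+06 / 301.06 = 6324

6324 cycles


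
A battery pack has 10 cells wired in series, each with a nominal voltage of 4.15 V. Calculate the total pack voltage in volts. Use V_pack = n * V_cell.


Series voltages add: 10 * 4.15 V = 41.5 V

41.5 V


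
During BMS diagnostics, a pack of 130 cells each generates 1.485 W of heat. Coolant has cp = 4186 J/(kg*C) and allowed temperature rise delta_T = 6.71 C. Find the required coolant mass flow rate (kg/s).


Q_total = 130 * 1.485 = 193.05 W
m_dot = Q_total / (cp * dT) = 193.05 / (4186 * 6.71) = 0.006873 kg/s

0.006873 kg/s


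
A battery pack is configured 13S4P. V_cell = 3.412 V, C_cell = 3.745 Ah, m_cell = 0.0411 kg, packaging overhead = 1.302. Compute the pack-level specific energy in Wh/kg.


Step 1: V_pack = 13 * 3.412 = 44.356 V
Step 2: C_pack = 4 * 3.745 = 14.98 Ah
Step 3: E_pack = V_pack * C_pack = 44.356 * 14.98 = 664.45 Wh
Step 4: m_pack = 13 * 4 * 0.0411 * 1.302 = 2.7826 kg
Step 5: ED = E_pack / m_pack = 664.45 / 2.7826 = 238.8 Wh/kg

238.8 Wh/kg


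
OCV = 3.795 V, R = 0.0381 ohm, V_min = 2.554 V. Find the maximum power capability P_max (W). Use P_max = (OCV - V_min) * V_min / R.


dV = OCV - V_min = 1.241 V (so I_max = dV / R)
P_max = dV * V_min / R = 1.241 * 2.554 / 0.0381 = 83.19 W

83.19 W


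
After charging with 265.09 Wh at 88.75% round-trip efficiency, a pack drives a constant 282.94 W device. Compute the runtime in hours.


Step 1: E_discharge = eta/100 * E_charge = 88.75/100 * 265.09 = 235.27 Wh
Step 2: t = E_discharge / P = 235.27 / 282.94 = 0.8315 hr

0.8315 hr


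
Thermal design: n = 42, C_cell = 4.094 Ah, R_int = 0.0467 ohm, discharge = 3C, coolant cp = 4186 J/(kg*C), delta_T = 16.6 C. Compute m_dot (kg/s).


Step 1: I = 3 * 4.094 = 12.282 A
Step 2: Q_cell = I^2 * R = 12.282^2 * 0.0467 = 7.0446 W
Step 3: Q_total = 42 * 7.0446 = 295.87 W
Step 4: m_dot = Q_total / (cp * dT) = 295.87 / (4186 * 16.6) = 0.004258 kg/s

0.004258 kg/s


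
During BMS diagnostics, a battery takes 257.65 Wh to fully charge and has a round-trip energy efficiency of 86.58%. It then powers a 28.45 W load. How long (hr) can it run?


Step 1: E_discharge = eta/100 * E_charge = 86.58/100 * 257.65 = 223.07 Wh
Step 2: t = E_discharge / P = 223.07 / 28.45 = 7.841 hr

7.841 hr


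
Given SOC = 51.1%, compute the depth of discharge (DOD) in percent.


DOD = 100 - SOC = 100 - 51.1 = 48.9%

48.9%


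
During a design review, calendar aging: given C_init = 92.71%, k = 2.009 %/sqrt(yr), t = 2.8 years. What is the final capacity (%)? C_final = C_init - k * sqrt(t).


Step 1: sqrt(2.8 yr) = 1.6733
Step 2: drop = 2.009 * 1.6733 = 3.3617
Step 3: C_final = 92.71 - 3.3617 = 89.35%

89.35%


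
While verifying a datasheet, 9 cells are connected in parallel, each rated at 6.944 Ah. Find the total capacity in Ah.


C_total = 9 * 6.944 = 62.496 Ah

62.496 Ah


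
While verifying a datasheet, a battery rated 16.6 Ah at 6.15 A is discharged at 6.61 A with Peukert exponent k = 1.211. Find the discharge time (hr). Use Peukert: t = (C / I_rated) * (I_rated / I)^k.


t_rated = C / I_rated = 16.6 / 6.15 = 2.6992 hr
(I_rated/I)^k = (0.93041)^1.211 = 0.91636
t = t_rated * (I_rated/I)^k = 2.6992 * 0.91636 = 2.473 hr

2.473 hr


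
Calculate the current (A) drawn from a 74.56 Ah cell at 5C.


I = C_rate * capacity = 5 * 74.56 = 372.8 A

372.8 A


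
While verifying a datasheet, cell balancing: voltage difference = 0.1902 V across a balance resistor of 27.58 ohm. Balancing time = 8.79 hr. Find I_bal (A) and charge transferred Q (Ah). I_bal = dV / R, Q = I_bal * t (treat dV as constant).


I_bal = dV / R = 0.1902 / 27.58 = 0.0068963 A
Q = I_bal * t = 0.0068963 * 8.79 = 0.06062 Ah

I=0.0068963 A, Q=0.06062 Ah


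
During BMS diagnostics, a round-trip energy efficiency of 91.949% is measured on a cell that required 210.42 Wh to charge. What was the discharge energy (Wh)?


E_dis = eta/100 * E_chg = 91.949/100 * 210.42 = 193.5 Wh

193.5 Wh


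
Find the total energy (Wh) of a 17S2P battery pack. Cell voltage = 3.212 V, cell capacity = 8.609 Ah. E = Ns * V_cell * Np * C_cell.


E = Ns * Vcell * Np * Ccell = 17 * 3.212 * 2 * 8.609 = 940.2 Wh

940.2 Wh


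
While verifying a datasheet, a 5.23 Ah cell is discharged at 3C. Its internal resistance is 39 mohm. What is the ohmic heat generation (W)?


Convert: R = 39 mohm = 0.039 ohm
Step 1: I = C_rate * capacity = 3 * 5.23 = 15.69 A
Step 2: Q = I^2 * R = 15.69^2 * 0.039 = 246.18 * 0.039 = 9.601 W

9.601 W


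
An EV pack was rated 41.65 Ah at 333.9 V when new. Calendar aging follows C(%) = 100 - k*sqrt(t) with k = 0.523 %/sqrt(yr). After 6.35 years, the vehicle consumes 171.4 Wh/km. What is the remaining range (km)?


Step 1: capacity retention = 100 - 0.523 * sqrt(6.35) = 100 - 0.523 * 2.5199 = 98.682%
Step 2: C_now = 41.65 * 98.682/100 = 41.101 Ah
Step 3: E_pack = V * C_now = 333.9 * 41.101 = 13724 Wh
Step 4: range = E_pack / consumption = 13724 / 171.4 = 80.07 km

80.07 km


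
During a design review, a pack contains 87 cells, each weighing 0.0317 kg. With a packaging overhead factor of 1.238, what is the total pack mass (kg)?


m_pack = n * m_cell * overhead = 87 * 0.0317 * 1.238 = 3.414 kg

3.414 kg


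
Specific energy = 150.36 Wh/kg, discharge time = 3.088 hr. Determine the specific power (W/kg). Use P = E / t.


Specific power = 150.36 Wh/kg / 3.088 hr = 48.69 W/kg

48.69 W/kg


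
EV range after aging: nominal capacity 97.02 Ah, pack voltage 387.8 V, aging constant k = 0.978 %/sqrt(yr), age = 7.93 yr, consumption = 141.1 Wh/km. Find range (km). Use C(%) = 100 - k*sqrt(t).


Step 1: capacity retention = 100 - 0.978 * sqrt(7.93) = 100 - 0.978 * 2.816 = 97.246%
Step 2: C_now = 97.02 * 97.246/100 = 94.348 Ah
Step 3: E_pack = V * C_now = 387.8 * 94.348 = 36588 Wh
Step 4: range = E_pack / consumption = 36588 / 141.1 = 259.3 km

259.3 km


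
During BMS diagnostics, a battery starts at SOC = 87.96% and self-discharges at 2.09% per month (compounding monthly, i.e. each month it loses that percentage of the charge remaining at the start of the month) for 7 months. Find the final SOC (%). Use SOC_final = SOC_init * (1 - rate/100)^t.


Monthly retention factor = 1 - 2.09/100 = 0.9791
Over 7 months: factor^7 = 0.86256
SOC_final = 87.96 * 0.86256 = 75.87%

75.87%


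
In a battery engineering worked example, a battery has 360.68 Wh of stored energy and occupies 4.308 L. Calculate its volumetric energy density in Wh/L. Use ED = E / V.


ED = E / V = 360.68 / 4.308 = 83.72 Wh/L

83.72 Wh/L


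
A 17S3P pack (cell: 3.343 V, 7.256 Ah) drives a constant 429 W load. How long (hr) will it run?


Step 1: E_pack = Ns * V_cell * Np * C_cell = 17 * 3.343 * 3 * 7.256 = 1237.1 Wh
Step 2: t = E_pack / P = 1237.1 / 429 = 2.884 hr

2.884 hr


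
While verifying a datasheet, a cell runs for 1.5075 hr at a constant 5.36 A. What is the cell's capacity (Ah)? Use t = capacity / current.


C = I * t = 5.36 * 1.5075 = 8.080 Ah

8.080 Ah


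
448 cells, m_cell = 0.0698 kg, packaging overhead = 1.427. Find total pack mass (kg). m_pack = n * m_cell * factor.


m_pack = n * m_cell * overhead = 448 * 0.0698 * 1.427 = 44.62 kg

44.62 kg


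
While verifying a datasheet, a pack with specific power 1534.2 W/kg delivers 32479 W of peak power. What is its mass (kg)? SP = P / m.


m = P / SP = 32479 / 1534.2 = 21.17 kg

21.17 kg


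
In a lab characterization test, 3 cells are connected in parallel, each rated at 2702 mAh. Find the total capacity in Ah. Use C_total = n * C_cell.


Convert: C_cell = 2702 mAh = 2.702 Ah
C_total = 3 * 2.702 = 8.106 Ah

8.106 Ah


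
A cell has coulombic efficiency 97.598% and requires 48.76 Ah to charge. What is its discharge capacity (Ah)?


Q_dis = eta/100 * Q_chg = 97.598/100 * 48.76 = 47.59 Ah

47.59 Ah


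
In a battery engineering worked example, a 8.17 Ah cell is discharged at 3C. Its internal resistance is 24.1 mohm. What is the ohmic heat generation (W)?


Convert: R = 24.1 mohm = 0.0241 ohm
Step 1: I = C_rate * capacity = 3 * 8.17 = 24.51 A
Step 2: Q = I^2 * R = 24.51^2 * 0.0241 = 600.74 * 0.0241 = 14.48 W

14.48 W


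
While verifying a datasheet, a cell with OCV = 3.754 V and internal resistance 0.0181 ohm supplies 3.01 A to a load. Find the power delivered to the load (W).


Step 1: V_terminal = OCV - I*R = 3.754 - 3.01 * 0.0181 = 3.6995 V
Step 2: P_out = V_terminal * I = 3.6995 * 3.01 = 11.14 W

11.14 W


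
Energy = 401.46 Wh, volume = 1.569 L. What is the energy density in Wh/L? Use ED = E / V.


ED = E / V = 401.46 / 1.569 = 255.9 Wh/L

255.9 Wh/L


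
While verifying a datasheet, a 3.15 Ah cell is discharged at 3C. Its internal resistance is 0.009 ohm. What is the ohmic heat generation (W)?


Step 1: I = C_rate * capacity = 3 * 3.15 = 9.45 A
Step 2: Q = I^2 * R = 9.45^2 * 0.009 = 89.303 * 0.009 = 0.8037 W

0.8037 W


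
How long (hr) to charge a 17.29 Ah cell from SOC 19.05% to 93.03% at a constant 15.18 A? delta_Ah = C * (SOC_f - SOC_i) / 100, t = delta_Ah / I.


delta_Ah = 17.29 * (93.03 - 19.05) / 100 = 12.791 Ah
t = delta_Ah / I = 12.791 / 15.18 = 0.8426 hr

0.8426 hr


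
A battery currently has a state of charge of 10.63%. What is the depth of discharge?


DOD = 100 - SOC = 100 - 10.63 = 89.37%

89.37%


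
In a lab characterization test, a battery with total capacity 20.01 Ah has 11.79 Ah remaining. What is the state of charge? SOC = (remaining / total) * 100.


SOC = (remaining / total) * 100 = (11.79 / 20.01) * 100 = 58.92%

58.92%


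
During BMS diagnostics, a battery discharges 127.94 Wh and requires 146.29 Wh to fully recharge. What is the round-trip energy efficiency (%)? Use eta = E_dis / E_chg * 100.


Round-trip efficiency = 127.94/146.29 * 100% = 87.46%

87.46%


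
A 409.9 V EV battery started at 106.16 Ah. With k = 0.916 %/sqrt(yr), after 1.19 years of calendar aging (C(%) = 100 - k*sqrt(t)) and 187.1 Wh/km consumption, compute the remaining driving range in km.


Step 1: capacity retention = 100 - 0.916 * sqrt(1.19) = 100 - 0.916 * 1.0909 = 99.001%
Step 2: C_now = 106.16 * 99.001/100 = 105.1 Ah
Step 3: E_pack = V * C_now = 409.9 * 105.1 = 43080 Wh
Step 4: range = E_pack / consumption = 43080 / 187.1 = 230.3 km

230.3 km


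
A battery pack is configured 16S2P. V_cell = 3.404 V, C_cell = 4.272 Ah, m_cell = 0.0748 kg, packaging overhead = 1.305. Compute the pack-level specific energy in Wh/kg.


Step 1: V_pack = 16 * 3.404 = 54.464 V
Step 2: C_pack = 2 * 4.272 = 8.544 Ah
Step 3: E_pack = V_pack * C_pack = 54.464 * 8.544 = 465.34 Wh
Step 4: m_pack = 16 * 2 * 0.0748 * 1.305 = 3.1236 kg
Step 5: ED = E_pack / m_pack = 465.34 / 3.1236 = 149.0 Wh/kg

149.0 Wh/kg


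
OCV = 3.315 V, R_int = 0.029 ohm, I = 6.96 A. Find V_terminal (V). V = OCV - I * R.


IR drop = 6.96 * 0.029 = 0.20184 V
V = 3.315 - 0.20184 = 3.113 V

3.113 V


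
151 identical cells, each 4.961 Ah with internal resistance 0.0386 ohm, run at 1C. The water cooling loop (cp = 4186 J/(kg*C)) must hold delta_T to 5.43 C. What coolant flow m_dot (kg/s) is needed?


Step 1: I = 1 * 4.961 = 4.961 A
Step 2: Q_cell = I^2 * R = 4.961^2 * 0.0386 = 0.95 W
Step 3: Q_total = 151 * 0.95 = 143.45 W
Step 4: m_dot = Q_total / (cp * dT) = 143.45 / (4186 * 5.43) = 0.006311 kg/s

0.006311 kg/s


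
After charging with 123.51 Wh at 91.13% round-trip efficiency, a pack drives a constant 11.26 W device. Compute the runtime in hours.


Step 1: E_discharge = eta/100 * E_charge = 91.13/100 * 123.51 = 112.55 Wh
Step 2: t = E_discharge / P = 112.55 / 11.26 = 9.996 hr

9.996 hr


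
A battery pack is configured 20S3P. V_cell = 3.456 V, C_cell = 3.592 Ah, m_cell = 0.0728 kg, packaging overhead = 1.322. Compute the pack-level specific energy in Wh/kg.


Step 1: V_pack = 20 * 3.456 = 69.12 V
Step 2: C_pack = 3 * 3.592 = 10.776 Ah
Step 3: E_pack = V_pack * C_pack = 69.12 * 10.776 = 744.84 Wh
Step 4: m_pack = 20 * 3 * 0.0728 * 1.322 = 5.7745 kg
Step 5: ED = E_pack / m_pack = 744.84 / 5.7745 = 129.0 Wh/kg

129.0 Wh/kg


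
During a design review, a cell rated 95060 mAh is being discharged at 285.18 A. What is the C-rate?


Convert: capacity = 95060 mAh = 95.06 Ah
Rearranging: C_rate = 285.18 / 95.06 = 3C

3C


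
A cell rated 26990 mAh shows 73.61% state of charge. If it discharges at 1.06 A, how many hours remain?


Convert: C_total = 26990 mAh = 26.99 Ah
Step 1: remaining = SOC/100 * C_total = 73.61/100 * 26.99 = 19.867 Ah
Step 2: t = remaining / I = 19.867 / 1.06 = 18.74 hr

18.74 hr


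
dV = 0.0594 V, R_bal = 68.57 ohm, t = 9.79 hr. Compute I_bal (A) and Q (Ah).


I_bal = dV / R = 0.0594 / 68.57 = 8.6627e-04 A
Q = I_bal * t = 8.6627e-04 * 9.79 = 0.008481 Ah

I=8.6627e-04 A, Q=0.008481 Ah


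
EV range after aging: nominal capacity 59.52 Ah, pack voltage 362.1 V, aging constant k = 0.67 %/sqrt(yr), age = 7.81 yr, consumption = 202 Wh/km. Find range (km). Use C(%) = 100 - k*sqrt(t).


Step 1: capacity retention = 100 - 0.67 * sqrt(7.81) = 100 - 0.67 * 2.7946 = 98.128%
Step 2: C_now = 59.52 * 98.128/100 = 58.406 Ah
Step 3: E_pack = V * C_now = 362.1 * 58.406 = 21149 Wh
Step 4: range = E_pack / consumption = 21149 / 202 = 104.7 km

104.7 km


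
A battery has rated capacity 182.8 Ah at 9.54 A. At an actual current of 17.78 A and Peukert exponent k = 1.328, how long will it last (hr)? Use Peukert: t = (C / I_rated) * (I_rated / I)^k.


t_rated = C / I_rated = 182.8 / 9.54 = 19.161 hr
(I_rated/I)^k = (0.53656)^1.328 = 0.43745
t = t_rated * (I_rated/I)^k = 19.161 * 0.43745 = 8.382 hr

8.382 hr


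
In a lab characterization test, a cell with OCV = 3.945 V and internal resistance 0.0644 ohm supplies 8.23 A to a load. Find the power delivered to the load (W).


Step 1: V_terminal = OCV - I*R = 3.945 - 8.23 * 0.0644 = 3.415 V
Step 2: P_out = V_terminal * I = 3.415 * 8.23 = 28.11 W

28.11 W


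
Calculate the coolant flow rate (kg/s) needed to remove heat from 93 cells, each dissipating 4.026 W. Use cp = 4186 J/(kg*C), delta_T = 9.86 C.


Step 1: Total heat Q = 93 * 4.026 W = 374.42 W
Step 2: denom = cp * dT = 4186 * 9.86 = 41274
Step 3: m_dot = 374.42 / 41274 = 0.009072 kg/s

0.009072 kg/s


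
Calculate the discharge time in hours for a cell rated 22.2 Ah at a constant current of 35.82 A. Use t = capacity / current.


t = capacity / current = 22.2 / 35.82 = 0.6198 hr

0.6198 hr


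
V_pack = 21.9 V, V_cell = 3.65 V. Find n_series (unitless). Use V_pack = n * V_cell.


Rearranging: n = V_pack / V_cell = 21.9 / 3.65 = 6 cells

6


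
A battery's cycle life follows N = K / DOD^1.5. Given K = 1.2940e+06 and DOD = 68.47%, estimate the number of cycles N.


Step 1: DOD^1.5 = 68.47^1.5 = 566.57
Step 2: N = 1.2940e+06 / 566.57 = 2284 cycles

2284 cycles


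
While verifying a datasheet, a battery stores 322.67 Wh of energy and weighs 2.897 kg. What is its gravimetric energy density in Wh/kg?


ED = E / m = 322.67 / 2.897 = 111.4 Wh/kg

111.4 Wh/kg


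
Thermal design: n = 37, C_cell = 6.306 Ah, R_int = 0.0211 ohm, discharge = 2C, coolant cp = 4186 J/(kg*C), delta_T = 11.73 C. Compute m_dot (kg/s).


Step 1: I = 2 * 6.306 = 12.612 A
Step 2: Q_cell = I^2 * R = 12.612^2 * 0.0211 = 3.3562 W
Step 3: Q_total = 37 * 3.3562 = 124.18 W
Step 4: m_dot = Q_total / (cp * dT) = 124.18 / (4186 * 11.73) = 0.002529 kg/s

0.002529 kg/s


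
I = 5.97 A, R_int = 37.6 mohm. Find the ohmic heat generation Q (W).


Convert: R = 37.6 mohm = 0.0376 ohm
I^2 = 35.641
Q = 35.641 * 0.0376 = 1.340 W

1.340 W


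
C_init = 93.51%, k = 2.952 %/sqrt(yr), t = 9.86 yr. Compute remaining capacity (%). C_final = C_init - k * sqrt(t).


sqrt(t) = sqrt(9.86) = 3.1401
C_final = 93.51 - 2.952 * 3.1401 = 84.24%

84.24%


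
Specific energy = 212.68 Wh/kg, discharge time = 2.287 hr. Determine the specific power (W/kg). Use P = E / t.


Specific power = 212.68 Wh/kg / 2.287 hr = 93.00 W/kg

93.00 W/kg


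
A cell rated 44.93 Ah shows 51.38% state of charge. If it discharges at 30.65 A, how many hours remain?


Step 1: remaining = SOC/100 * C_total = 51.38/100 * 44.93 = 23.085 Ah
Step 2: t = remaining / I = 23.085 / 30.65 = 0.7532 hr

0.7532 hr


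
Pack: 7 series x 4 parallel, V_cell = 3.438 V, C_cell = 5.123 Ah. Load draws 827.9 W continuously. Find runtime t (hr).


Step 1: E_pack = Ns * V_cell * Np * C_cell = 7 * 3.438 * 4 * 5.123 = 493.16 Wh
Step 2: t = E_pack / P = 493.16 / 827.9 = 0.5957 hr

0.5957 hr


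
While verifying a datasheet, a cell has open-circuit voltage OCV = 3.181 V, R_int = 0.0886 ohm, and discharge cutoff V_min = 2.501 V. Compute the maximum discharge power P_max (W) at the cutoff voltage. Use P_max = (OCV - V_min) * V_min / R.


P_max = (OCV - V_min) * V_min / R = (3.181 - 2.501) * 2.501 / 0.0886 = 0.68 * 2.501 / 0.0886 = 19.20 W

19.20 W


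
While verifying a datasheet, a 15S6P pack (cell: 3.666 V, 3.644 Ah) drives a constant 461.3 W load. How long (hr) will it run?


Step 1: E_pack = Ns * V_cell * Np * C_cell = 15 * 3.666 * 6 * 3.644 = 1202.3 Wh
Step 2: t = E_pack / P = 1202.3 / 461.3 = 2.606 hr

2.606 hr


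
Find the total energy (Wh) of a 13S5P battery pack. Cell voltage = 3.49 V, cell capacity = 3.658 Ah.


E = Ns * Vcell * Np * Ccell = 13 * 3.49 * 5 * 3.658 = 829.8 Wh

829.8 Wh


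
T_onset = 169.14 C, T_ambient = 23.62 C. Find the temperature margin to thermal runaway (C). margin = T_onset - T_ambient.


Safety margin = 169.14 C - 23.62 C = 145.52 C

145.52 C


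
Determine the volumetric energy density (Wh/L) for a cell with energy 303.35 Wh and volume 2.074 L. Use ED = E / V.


Volumetric ED = 303.35 Wh / 2.074 L = 146.3 Wh/L

146.3 Wh/L


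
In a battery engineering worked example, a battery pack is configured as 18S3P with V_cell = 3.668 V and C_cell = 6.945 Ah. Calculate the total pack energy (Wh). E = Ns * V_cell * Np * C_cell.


V_pack = 18 * 3.668 = 66.024 V
C_pack = 3 * 6.945 = 20.835 Ah
E = V_pack * C_pack = 66.024 * 20.835 = 1376 Wh

1376 Wh


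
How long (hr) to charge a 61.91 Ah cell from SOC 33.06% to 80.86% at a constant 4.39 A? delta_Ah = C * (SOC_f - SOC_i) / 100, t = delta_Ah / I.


delta_Ah = 61.91 * (80.86 - 33.06) / 100 = 29.593 Ah
t = delta_Ah / I = 29.593 / 4.39 = 6.741 hr

6.741 hr


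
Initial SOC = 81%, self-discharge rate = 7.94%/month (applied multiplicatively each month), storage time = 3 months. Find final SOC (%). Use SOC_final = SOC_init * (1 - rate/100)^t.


decay = (1 - 7.94/100)^3 = 0.78021
SOC_final = 81 * 0.78021 = 63.20%

63.20%


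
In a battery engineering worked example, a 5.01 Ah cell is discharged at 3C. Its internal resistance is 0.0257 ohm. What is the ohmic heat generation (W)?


Step 1: I = C_rate * capacity = 3 * 5.01 = 15.03 A
Step 2: Q = I^2 * R = 15.03^2 * 0.0257 = 225.9 * 0.0257 = 5.806 W

5.806 W


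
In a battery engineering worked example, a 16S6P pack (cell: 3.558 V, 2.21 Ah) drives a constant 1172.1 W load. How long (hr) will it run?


Step 1: E_pack = Ns * V_cell * Np * C_cell = 16 * 3.558 * 6 * 2.21 = 754.87 Wh
Step 2: t = E_pack / P = 754.87 / 1172.1 = 0.6440 hr

0.6440 hr


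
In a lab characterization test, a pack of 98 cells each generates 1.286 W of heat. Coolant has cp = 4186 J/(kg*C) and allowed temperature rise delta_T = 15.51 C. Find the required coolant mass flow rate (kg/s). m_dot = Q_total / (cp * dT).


Q_total = 98 * 1.286 = 126.03 W
m_dot = Q_total / (cp * dT) = 126.03 / (4186 * 15.51) = 0.001941 kg/s

0.001941 kg/s


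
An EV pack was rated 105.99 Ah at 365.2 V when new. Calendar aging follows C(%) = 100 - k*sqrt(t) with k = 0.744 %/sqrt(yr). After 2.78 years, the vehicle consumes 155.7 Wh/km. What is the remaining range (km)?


Step 1: capacity retention = 100 - 0.744 * sqrt(2.78) = 100 - 0.744 * 1.6673 = 98.76%
Step 2: C_now = 105.99 * 98.76/100 = 104.68 Ah
Step 3: E_pack = V * C_now = 365.2 * 104.68 = 38229 Wh
Step 4: range = E_pack / consumption = 38229 / 155.7 = 245.5 km

245.5 km


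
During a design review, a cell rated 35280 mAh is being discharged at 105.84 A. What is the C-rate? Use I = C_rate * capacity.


Convert: capacity = 35280 mAh = 35.28 Ah
C_rate = I / capacity = 105.84 / 35.28 = 3C

3C


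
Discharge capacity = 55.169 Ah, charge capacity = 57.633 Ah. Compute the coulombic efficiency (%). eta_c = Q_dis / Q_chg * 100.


Coulombic efficiency = 55.169/57.633 * 100% = 95.72%

95.72%


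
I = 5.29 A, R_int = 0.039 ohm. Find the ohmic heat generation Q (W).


Q = I^2 * R = 5.29^2 * 0.039 = 1.091 W

1.091 W


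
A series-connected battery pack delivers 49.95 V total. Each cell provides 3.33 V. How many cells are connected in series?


Rearranging: n = V_pack / V_cell = 49.95 / 3.33 = 15 cells

15


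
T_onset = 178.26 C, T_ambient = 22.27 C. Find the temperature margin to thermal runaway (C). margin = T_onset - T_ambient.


margin = T_onset - T_ambient = 178.26 - 22.27 = 155.99 C

155.99 C


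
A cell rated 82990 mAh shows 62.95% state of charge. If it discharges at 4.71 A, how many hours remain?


Convert: C_total = 82990 mAh = 82.99 Ah
Step 1: remaining = SOC/100 * C_total = 62.95/100 * 82.99 = 52.242 Ah
Step 2: t = remaining / I = 52.242 / 4.71 = 11.09 hr

11.09 hr


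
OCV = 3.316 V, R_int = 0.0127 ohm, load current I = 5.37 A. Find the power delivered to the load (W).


Step 1: V_terminal = OCV - I*R = 3.316 - 5.37 * 0.0127 = 3.2478 V
Step 2: P_out = V_terminal * I = 3.2478 * 5.37 = 17.44 W

17.44 W


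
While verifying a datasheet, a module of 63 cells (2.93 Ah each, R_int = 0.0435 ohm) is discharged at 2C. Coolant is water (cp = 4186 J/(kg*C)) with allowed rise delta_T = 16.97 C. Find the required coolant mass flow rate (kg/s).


Step 1: I = 2 * 2.93 = 5.86 A
Step 2: Q_cell = I^2 * R = 5.86^2 * 0.0435 = 1.4938 W
Step 3: Q_total = 63 * 1.4938 = 94.109 W
Step 4: m_dot = Q_total / (cp * dT) = 94.109 / (4186 * 16.97) = 0.001325 kg/s

0.001325 kg/s


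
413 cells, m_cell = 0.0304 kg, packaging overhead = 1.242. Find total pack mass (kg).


m_pack = n * m_cell * overhead = 413 * 0.0304 * 1.242 = 15.59 kg

15.59 kg


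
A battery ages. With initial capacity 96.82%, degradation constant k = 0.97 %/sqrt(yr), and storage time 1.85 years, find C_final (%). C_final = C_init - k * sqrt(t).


sqrt(t) = sqrt(1.85) = 1.3601
C_final = 96.82 - 0.97 * 1.3601 = 95.50%

95.50%


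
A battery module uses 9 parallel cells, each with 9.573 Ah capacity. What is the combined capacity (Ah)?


Parallel capacities add: 9 * 9.573 Ah = 86.157 Ah

86.157 Ah


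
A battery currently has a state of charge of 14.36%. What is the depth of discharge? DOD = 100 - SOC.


Complement of SOC: DOD = 100% - 14.36% = 85.64%

85.64%


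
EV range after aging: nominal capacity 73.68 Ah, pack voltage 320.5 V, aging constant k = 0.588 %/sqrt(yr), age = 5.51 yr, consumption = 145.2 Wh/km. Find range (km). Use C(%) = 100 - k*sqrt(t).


Step 1: capacity retention = 100 - 0.588 * sqrt(5.51) = 100 - 0.588 * 2.3473 = 98.62%
Step 2: C_now = 73.68 * 98.62/100 = 72.663 Ah
Step 3: E_pack = V * C_now = 320.5 * 72.663 = 23288 Wh
Step 4: range = E_pack / consumption = 23288 / 145.2 = 160.4 km

160.4 km


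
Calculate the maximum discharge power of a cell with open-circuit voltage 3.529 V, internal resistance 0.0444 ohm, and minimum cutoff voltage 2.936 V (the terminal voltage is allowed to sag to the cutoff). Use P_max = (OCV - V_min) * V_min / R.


P_max = (OCV - V_min) * V_min / R = (3.529 - 2.936) * 2.936 / 0.0444 = 0.593 * 2.936 / 0.0444 = 39.21 W

39.21 W


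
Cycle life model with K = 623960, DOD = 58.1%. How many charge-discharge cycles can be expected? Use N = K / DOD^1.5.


DOD^1.5 = 442.86
N = K / DOD^1.5 = 623960 / 442.86 = 1409

1409 cycles


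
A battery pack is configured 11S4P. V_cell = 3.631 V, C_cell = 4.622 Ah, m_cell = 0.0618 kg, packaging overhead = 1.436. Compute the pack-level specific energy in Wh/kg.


Step 1: V_pack = 11 * 3.631 = 39.941 V
Step 2: C_pack = 4 * 4.622 = 18.488 Ah
Step 3: E_pack = V_pack * C_pack = 39.941 * 18.488 = 738.43 Wh
Step 4: m_pack = 11 * 4 * 0.0618 * 1.436 = 3.9048 kg
Step 5: ED = E_pack / m_pack = 738.43 / 3.9048 = 189.1 Wh/kg

189.1 Wh/kg


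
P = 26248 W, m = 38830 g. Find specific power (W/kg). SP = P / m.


Convert: m = 38830 g = 38.83 kg
SP = P / m = 26248 / 38.83 = 676.0 W/kg

676.0 W/kg


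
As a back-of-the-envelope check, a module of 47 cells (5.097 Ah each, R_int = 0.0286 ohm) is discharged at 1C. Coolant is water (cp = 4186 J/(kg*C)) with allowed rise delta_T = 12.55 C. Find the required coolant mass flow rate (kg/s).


Step 1: I = 1 * 5.097 = 5.097 A
Step 2: Q_cell = I^2 * R = 5.097^2 * 0.0286 = 0.74301 W
Step 3: Q_total = 47 * 0.74301 = 34.921 W
Step 4: m_dot = Q_total / (cp * dT) = 34.921 / (4186 * 12.55) = 6.647e-04 kg/s

6.647e-04 kg/s


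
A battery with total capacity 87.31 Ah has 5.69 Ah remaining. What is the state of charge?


SOC% = 5.69 / 87.31 * 100 = 6.517%

6.517%


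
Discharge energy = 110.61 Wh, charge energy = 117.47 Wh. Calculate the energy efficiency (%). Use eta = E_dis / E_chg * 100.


eta_e = E_dis / E_chg * 100 = 110.61 / 117.47 * 100 = 94.16%

94.16%


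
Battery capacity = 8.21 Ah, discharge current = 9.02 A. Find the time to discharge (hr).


Runtime = 8.21 Ah / 9.02 A = 0.9102 hr

0.9102 hr


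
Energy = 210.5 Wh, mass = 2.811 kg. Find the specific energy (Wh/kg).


ED = E / m = 210.5 / 2.811 = 74.88 Wh/kg

74.88 Wh/kg


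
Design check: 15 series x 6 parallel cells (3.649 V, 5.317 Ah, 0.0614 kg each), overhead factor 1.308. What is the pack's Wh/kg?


Step 1: V_pack = 15 * 3.649 = 54.735 V
Step 2: C_pack = 6 * 5.317 = 31.902 Ah
Step 3: E_pack = V_pack * C_pack = 54.735 * 31.902 = 1746.2 Wh
Step 4: m_pack = 15 * 6 * 0.0614 * 1.308 = 7.228 kg
Step 5: ED = E_pack / m_pack = 1746.2 / 7.228 = 241.6 Wh/kg

241.6 Wh/kg


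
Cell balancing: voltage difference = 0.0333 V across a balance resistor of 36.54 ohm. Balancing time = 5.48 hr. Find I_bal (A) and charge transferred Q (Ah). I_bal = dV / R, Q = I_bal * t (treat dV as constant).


I_bal = dV / R = 0.0333 / 36.54 = 9.1133e-04 A
Q = I_bal * t = 9.1133e-04 * 5.48 = 0.004994 Ah

I=9.1133e-04 A, Q=0.004994 Ah


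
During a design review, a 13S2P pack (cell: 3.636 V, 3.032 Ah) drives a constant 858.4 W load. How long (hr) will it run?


Step 1: E_pack = Ns * V_cell * Np * C_cell = 13 * 3.636 * 2 * 3.032 = 286.63 Wh
Step 2: t = E_pack / P = 286.63 / 858.4 = 0.3339 hr

0.3339 hr


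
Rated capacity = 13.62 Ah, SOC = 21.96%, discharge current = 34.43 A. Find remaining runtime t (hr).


Step 1: remaining = SOC/100 * C_total = 21.96/100 * 13.62 = 2.991 Ah
Step 2: t = remaining / I = 2.991 / 34.43 = 0.08687 hr

0.08687 hr


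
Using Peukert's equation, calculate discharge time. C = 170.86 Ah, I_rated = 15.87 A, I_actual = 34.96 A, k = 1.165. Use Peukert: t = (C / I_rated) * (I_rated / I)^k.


t_rated = C / I_rated = 170.86 / 15.87 = 10.766 hr
(I_rated/I)^k = (0.45395)^1.165 = 0.39849
t = t_rated * (I_rated/I)^k = 10.766 * 0.39849 = 4.290 hr

4.290 hr


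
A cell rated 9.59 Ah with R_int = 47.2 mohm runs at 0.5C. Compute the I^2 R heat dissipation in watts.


Convert: R = 47.2 mohm = 0.0472 ohm
Step 1: I = C_rate * capacity = 0.5 * 9.59 = 4.795 A
Step 2: Q = I^2 * R = 4.795^2 * 0.0472 = 22.992 * 0.0472 = 1.085 W

1.085 W


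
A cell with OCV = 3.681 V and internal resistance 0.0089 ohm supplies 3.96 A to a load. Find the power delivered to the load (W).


Step 1: V_terminal = OCV - I*R = 3.681 - 3.96 * 0.0089 = 3.6458 V
Step 2: P_out = V_terminal * I = 3.6458 * 3.96 = 14.44 W

14.44 W


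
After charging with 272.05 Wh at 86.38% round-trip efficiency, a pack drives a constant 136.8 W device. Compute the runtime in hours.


Step 1: E_discharge = eta/100 * E_charge = 86.38/100 * 272.05 = 235 Wh
Step 2: t = E_discharge / P = 235 / 136.8 = 1.718 hr

1.718 hr


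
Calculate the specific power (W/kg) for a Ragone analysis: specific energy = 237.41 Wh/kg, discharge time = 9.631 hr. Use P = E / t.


Specific power = 237.41 Wh/kg / 9.631 hr = 24.65 W/kg

24.65 W/kg


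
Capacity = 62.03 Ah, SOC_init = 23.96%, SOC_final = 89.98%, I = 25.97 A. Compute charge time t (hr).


delta_Ah = 62.03 * (89.98 - 23.96) / 100 = 40.952 Ah
t = delta_Ah / I = 40.952 / 25.97 = 1.577 hr

1.577 hr


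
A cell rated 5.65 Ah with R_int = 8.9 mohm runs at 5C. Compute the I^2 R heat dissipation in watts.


Convert: R = 8.9 mohm = 0.0089 ohm
Step 1: I = C_rate * capacity = 5 * 5.65 = 28.25 A
Step 2: Q = I^2 * R = 28.25^2 * 0.0089 = 798.06 * 0.0089 = 7.103 W

7.103 W


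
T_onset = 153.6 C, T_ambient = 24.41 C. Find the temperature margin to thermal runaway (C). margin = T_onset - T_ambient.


margin = T_onset - T_ambient = 153.6 - 24.41 = 129.19 C

129.19 C


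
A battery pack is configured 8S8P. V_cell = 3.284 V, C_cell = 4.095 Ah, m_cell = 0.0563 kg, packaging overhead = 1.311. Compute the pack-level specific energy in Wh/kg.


Step 1: V_pack = 8 * 3.284 = 26.272 V
Step 2: C_pack = 8 * 4.095 = 32.76 Ah
Step 3: E_pack = V_pack * C_pack = 26.272 * 32.76 = 860.67 Wh
Step 4: m_pack = 8 * 8 * 0.0563 * 1.311 = 4.7238 kg
Step 5: ED = E_pack / m_pack = 860.67 / 4.7238 = 182.2 Wh/kg

182.2 Wh/kg
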